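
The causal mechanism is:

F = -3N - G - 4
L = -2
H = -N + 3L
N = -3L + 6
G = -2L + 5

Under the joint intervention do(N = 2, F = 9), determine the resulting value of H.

-8

Setting N = 2, F = 9 by intervention discards those variables' equations.
H = -N + 3L  [with N=2, L=-2]  = -8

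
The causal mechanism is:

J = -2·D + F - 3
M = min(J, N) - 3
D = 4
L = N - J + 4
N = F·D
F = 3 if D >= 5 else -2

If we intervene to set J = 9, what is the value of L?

do(J=9) replaces the equation J = -2·D + F - 3 with the constant J = 9.
F = 3 if D >= 5 else -2  [with D=4]  = -2
N = F·D  [with F=-2, D=4]  = -8
L = N - J + 4  [with N=-8, J=9]  = -13

-13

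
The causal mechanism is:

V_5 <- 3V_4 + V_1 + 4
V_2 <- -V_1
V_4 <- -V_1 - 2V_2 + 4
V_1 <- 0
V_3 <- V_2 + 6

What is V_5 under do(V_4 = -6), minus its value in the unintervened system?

Intervening sets V_4 = -6 and removes its equation (V_4 <- -V_1 - 2V_2 + 4).
V_5 = 3V_4 + V_1 + 4  [with V_4=-6, V_1=0]  = -14
Without intervention: V_2 = -V_1  [with V_1=0]  = 0; V_4 = -V_1 - 2V_2 + 4  [with V_1=0, V_2=0]  = 4; V_5 = 3V_4 + V_1 + 4  [with V_4=4, V_1=0]  = 16.
Change = -14 − 16 = -30.

-30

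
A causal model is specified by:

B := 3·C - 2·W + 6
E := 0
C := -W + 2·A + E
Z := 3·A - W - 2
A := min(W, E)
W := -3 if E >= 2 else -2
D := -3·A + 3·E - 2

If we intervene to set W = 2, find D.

-2

Under do(W=2), the mechanism W := -3 if E >= 2 else -2 is discarded; W is fixed at 2.
A = min(W, E)  [with W=2, E=0]  = 0
D = -3·A + 3·E - 2  [with A=0, E=0]  = -2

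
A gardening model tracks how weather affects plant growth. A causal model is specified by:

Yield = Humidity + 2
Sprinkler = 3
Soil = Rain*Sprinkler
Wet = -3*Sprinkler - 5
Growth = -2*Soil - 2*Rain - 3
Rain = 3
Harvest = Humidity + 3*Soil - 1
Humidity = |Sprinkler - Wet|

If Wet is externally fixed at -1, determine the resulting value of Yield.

6

The intervention breaks the incoming arrows to Wet: Wet = -3*Sprinkler - 5 no longer applies, and Wet = -1.
Humidity = |Sprinkler - Wet|  [with Sprinkler=3, Wet=-1]  = 4
Yield = Humidity + 2  [with Humidity=4]  = 6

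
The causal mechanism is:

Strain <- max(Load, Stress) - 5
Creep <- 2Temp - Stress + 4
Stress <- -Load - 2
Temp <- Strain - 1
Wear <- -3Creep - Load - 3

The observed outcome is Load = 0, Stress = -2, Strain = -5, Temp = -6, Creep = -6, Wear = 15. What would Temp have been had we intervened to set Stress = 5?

-1

Under do(Stress=5), the mechanism Stress <- -Load - 2 is discarded; Stress is fixed at 5.
Strain = max(Load, Stress) - 5  [with Load=0, Stress=5]  = 0
Temp = Strain - 1  [with Strain=0]  = -1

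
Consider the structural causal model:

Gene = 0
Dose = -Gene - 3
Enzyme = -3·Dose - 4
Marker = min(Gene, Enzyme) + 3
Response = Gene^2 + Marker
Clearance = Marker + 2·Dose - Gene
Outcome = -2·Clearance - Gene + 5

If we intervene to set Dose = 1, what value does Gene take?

Under do(Dose=1), the mechanism Dose = -Gene - 3 is discarded; Dose is fixed at 1.
Gene is not downstream of the intervention, so its value is determined by the original equations.

0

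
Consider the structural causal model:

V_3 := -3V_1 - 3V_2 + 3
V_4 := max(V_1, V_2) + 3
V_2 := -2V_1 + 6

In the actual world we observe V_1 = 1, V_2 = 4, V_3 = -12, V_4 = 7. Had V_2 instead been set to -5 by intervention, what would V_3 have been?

15

The intervention breaks the incoming arrows to V_2: V_2 := -2V_1 + 6 no longer applies, and V_2 = -5.
V_3 = -3V_1 - 3V_2 + 3  [with V_1=1, V_2=-5]  = 15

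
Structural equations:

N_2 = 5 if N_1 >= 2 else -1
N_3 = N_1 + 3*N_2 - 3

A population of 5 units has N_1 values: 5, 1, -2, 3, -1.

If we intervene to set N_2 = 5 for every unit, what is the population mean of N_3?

13.2

do(N_2=5) breaks N_2's dependence on N_1. With N_2=5 fixed, N_3 across the units is 17, 13, 10, 15, 11, mean 13.2.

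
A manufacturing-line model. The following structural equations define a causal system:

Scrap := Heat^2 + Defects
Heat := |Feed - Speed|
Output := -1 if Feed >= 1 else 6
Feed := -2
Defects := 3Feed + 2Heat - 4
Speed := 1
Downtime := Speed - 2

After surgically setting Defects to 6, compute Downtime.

The intervention breaks the incoming arrows to Defects: Defects := 3Feed + 2Heat - 4 no longer applies, and Defects = 6.
No directed path runs from Defects to Downtime, so Downtime keeps its natural value.
Downtime = Speed - 2  [with Speed=1]  = -1

-1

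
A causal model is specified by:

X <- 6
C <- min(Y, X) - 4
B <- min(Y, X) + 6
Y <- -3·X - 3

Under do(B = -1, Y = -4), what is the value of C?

-8

Setting B = -1, Y = -4 by intervention discards those variables' equations.
C = min(Y, X) - 4  [with Y=-4, X=6]  = -8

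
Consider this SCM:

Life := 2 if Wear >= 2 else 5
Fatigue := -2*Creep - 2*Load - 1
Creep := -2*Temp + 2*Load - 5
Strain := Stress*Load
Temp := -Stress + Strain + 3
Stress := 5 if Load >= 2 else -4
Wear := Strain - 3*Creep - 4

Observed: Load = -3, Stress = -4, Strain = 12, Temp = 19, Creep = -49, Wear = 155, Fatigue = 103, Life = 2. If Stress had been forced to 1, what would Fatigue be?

Under do(Stress=1), the mechanism Stress := 5 if Load >= 2 else -4 is discarded; Stress is fixed at 1.
Strain = Stress*Load  [with Stress=1, Load=-3]  = -3
Temp = -Stress + Strain + 3  [with Stress=1, Strain=-3]  = -1
Creep = -2*Temp + 2*Load - 5  [with Temp=-1, Load=-3]  = -9
Fatigue = -2*Creep - 2*Load - 1  [with Creep=-9, Load=-3]  = 23

23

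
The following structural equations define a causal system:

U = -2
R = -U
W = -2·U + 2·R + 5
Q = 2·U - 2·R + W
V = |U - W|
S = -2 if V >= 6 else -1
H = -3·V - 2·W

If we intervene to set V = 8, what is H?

Under do(V=8), the mechanism V = |U - W| is discarded; V is fixed at 8.
R = -U  [with U=-2]  = 2
W = -2·U + 2·R + 5  [with U=-2, R=2]  = 13
H = -3·V - 2·W  [with V=8, W=13]  = -50

-50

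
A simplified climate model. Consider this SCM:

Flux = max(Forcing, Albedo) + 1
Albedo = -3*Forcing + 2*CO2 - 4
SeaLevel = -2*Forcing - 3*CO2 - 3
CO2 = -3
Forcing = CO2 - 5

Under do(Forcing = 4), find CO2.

Under do(Forcing=4), the mechanism Forcing = CO2 - 5 is discarded; Forcing is fixed at 4.
CO2 is not downstream of the intervention, so its value is determined by the original equations.

-3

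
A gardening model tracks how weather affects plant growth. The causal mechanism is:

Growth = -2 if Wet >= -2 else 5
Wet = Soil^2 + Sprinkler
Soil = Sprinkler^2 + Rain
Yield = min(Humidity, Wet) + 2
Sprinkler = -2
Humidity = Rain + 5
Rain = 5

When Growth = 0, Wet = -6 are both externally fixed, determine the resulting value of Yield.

Setting Growth = 0, Wet = -6 by intervention discards those variables' equations.
Humidity = Rain + 5  [with Rain=5]  = 10
Yield = min(Humidity, Wet) + 2  [with Humidity=10, Wet=-6]  = -4

-4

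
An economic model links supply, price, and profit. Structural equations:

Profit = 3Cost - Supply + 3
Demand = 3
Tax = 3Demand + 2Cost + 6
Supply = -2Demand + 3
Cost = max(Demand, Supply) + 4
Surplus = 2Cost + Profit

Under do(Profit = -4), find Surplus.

10

The intervention breaks the incoming arrows to Profit: Profit = 3Cost - Supply + 3 no longer applies, and Profit = -4.
Supply = -2Demand + 3  [with Demand=3]  = -3
Cost = max(Demand, Supply) + 4  [with Demand=3, Supply=-3]  = 7
Surplus = 2Cost + Profit  [with Cost=7, Profit=-4]  = 10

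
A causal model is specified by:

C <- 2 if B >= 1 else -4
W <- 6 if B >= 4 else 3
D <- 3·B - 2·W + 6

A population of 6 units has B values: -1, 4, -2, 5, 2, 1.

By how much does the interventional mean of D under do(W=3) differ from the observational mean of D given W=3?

Every unit gets W=3 under the intervention. D values become -3, 12, -6, 15, 6, 3; E[D|do(W=3)] = 4.5.
Conditioning on W=3 selects the 4 unit(s) with B ∈ {-1, -2, 2, 1}. Their D values: -3, -6, 6, 3. Mean = 0.
Difference = 4.5 − 0 = 4.5.

4.5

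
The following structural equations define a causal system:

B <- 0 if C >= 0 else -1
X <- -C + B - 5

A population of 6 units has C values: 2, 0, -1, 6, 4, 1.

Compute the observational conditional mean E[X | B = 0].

-7.6

Observing B=0 restricts to units where B's equation naturally yields 0: C ∈ {2, 0, 6, 4, 1}. In that subpopulation X = -7, -5, -11, -9, -6, mean -7.6.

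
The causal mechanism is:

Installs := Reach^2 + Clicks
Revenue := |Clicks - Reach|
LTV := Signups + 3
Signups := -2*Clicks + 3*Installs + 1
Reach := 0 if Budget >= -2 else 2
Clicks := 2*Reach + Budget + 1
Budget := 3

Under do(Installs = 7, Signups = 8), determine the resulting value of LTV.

Under do(Installs = 7, Signups = 8), each intervened variable's structural equation is replaced by its fixed value.
LTV = Signups + 3  [with Signups=8]  = 11

11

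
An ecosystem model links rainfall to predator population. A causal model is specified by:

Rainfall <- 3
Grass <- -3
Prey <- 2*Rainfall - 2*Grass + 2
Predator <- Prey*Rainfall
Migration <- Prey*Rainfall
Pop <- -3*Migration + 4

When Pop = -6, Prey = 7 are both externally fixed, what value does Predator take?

21

Under do(Pop = -6, Prey = 7), each intervened variable's structural equation is replaced by its fixed value.
Predator = Prey*Rainfall  [with Prey=7, Rainfall=3]  = 21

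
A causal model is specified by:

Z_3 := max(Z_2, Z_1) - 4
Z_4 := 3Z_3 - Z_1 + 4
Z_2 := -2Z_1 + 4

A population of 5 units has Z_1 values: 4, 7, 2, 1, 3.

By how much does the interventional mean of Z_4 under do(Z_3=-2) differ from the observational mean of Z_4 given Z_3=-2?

-1.9

do(Z_3=-2) breaks Z_3's dependence on Z_1. With Z_3=-2 fixed, Z_4 across the units is -6, -9, -4, -3, -5, mean -5.4.
E[Z_4|Z_3=-2] averages over only the 2 units with Z_3=-2 (Z_1 = 2, 1): Z_4 = -4, -3, mean -3.5.
Difference = -5.4 − (-3.5) = -1.9.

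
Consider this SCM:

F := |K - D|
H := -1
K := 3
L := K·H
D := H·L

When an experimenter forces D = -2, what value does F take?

Intervening sets D = -2 and removes its equation (D := H·L).
F = |K - D|  [with K=3, D=-2]  = 5

5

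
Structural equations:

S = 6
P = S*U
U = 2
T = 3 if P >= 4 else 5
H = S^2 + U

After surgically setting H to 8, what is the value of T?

do(H=8) replaces the equation H = S^2 + U with the constant H = 8.
T is not downstream of the intervention, so its value is determined by the original equations.
P = S*U  [with S=6, U=2]  = 12
T = 3 if P >= 4 else 5  [with P=12]  = 3

3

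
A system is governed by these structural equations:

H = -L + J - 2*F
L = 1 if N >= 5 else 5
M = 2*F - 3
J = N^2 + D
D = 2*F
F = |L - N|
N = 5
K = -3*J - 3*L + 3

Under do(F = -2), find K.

-63

The intervention breaks the incoming arrows to F: F = |L - N| no longer applies, and F = -2.
L = 1 if N >= 5 else 5  [with N=5]  = 1
D = 2*F  [with F=-2]  = -4
J = N^2 + D  [with N=5, D=-4]  = 21
K = -3*J - 3*L + 3  [with J=21, L=1]  = -63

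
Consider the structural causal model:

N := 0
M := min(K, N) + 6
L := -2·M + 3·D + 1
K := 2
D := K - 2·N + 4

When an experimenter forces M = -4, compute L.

27

do(M=-4) replaces the equation M := min(K, N) + 6 with the constant M = -4.
D = K - 2·N + 4  [with K=2, N=0]  = 6
L = -2·M + 3·D + 1  [with M=-4, D=6]  = 27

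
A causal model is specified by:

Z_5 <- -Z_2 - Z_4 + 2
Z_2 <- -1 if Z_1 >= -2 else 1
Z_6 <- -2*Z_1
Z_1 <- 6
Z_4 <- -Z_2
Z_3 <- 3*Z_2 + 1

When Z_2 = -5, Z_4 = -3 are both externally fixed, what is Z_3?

-14

The joint intervention fixes Z_2 = -5, Z_4 = -3, removing each variable's own equation.
Z_3 = 3*Z_2 + 1  [with Z_2=-5]  = -14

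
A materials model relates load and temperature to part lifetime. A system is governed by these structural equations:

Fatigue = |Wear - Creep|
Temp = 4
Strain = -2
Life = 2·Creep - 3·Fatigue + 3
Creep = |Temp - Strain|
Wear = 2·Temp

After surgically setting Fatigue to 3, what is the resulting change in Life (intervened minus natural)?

The intervention breaks the incoming arrows to Fatigue: Fatigue = |Wear - Creep| no longer applies, and Fatigue = 3.
Creep = |Temp - Strain|  [with Temp=4, Strain=-2]  = 6
Life = 2·Creep - 3·Fatigue + 3  [with Creep=6, Fatigue=3]  = 6
Without intervention: Creep = |Temp - Strain|  [with Temp=4, Strain=-2]  = 6; Wear = 2·Temp  [with Temp=4]  = 8; Fatigue = |Wear - Creep|  [with Wear=8, Creep=6]  = 2; Life = 2·Creep - 3·Fatigue + 3  [with Creep=6, Fatigue=2]  = 9.
Change = 6 − 9 = -3.

-3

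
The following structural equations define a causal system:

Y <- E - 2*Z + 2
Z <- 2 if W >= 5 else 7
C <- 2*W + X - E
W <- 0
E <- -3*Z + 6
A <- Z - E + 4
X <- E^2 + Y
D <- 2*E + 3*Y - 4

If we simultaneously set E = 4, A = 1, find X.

Under do(E = 4, A = 1), each intervened variable's structural equation is replaced by its fixed value.
Z = 2 if W >= 5 else 7  [with W=0]  = 7
Y = E - 2*Z + 2  [with E=4, Z=7]  = -8
X = E^2 + Y  [with E=4, Y=-8]  = 8

8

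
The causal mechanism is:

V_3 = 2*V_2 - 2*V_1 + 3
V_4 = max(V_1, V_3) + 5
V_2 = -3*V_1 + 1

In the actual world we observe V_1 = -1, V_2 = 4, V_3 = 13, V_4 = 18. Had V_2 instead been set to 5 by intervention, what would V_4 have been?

Under do(V_2=5), the mechanism V_2 = -3*V_1 + 1 is discarded; V_2 is fixed at 5.
V_3 = 2*V_2 - 2*V_1 + 3  [with V_2=5, V_1=-1]  = 15
V_4 = max(V_1, V_3) + 5  [with V_1=-1, V_3=15]  = 20

20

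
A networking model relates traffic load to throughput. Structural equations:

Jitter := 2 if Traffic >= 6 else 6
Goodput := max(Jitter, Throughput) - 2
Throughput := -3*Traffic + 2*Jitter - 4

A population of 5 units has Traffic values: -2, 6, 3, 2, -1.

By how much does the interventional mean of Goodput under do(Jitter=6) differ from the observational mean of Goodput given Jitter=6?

-0.65

The intervention sets Jitter=6 in all 5 units regardless of Traffic. Recomputing Goodput per unit gives 12, 4, 4, 4, 9; average 6.6.
Conditioning on Jitter=6 selects the 4 unit(s) with Traffic ∈ {-2, 3, 2, -1}. Their Goodput values: 12, 4, 4, 9. Mean = 7.25.
Difference = 6.6 − 7.25 = -0.65.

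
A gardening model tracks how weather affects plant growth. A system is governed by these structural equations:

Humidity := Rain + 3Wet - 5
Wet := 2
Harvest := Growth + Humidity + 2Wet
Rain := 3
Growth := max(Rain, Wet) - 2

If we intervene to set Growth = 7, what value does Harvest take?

15

do(Growth=7) replaces the equation Growth := max(Rain, Wet) - 2 with the constant Growth = 7.
Humidity = Rain + 3Wet - 5  [with Rain=3, Wet=2]  = 4
Harvest = Growth + Humidity + 2Wet  [with Growth=7, Humidity=4, Wet=2]  = 15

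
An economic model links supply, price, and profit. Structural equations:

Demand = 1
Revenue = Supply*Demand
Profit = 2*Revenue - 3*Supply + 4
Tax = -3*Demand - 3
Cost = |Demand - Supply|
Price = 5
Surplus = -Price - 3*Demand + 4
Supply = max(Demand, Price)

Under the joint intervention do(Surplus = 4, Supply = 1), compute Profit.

Under do(Surplus = 4, Supply = 1), each intervened variable's structural equation is replaced by its fixed value.
Revenue = Supply*Demand  [with Supply=1, Demand=1]  = 1
Profit = 2*Revenue - 3*Supply + 4  [with Revenue=1, Supply=1]  = 3

3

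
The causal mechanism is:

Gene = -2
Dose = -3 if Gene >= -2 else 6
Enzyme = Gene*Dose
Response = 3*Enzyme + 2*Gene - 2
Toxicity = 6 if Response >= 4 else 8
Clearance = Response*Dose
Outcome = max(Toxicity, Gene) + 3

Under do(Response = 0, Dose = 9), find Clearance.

The joint intervention fixes Response = 0, Dose = 9, removing each variable's own equation.
Clearance = Response*Dose  [with Response=0, Dose=9]  = 0

0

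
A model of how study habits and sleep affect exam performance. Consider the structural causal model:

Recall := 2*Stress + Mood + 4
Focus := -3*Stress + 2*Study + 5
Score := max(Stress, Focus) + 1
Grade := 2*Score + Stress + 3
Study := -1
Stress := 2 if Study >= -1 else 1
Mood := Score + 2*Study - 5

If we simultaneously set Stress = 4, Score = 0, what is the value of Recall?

5

The joint intervention fixes Stress = 4, Score = 0, removing each variable's own equation.
Mood = Score + 2*Study - 5  [with Score=0, Study=-1]  = -7
Recall = 2*Stress + Mood + 4  [with Stress=4, Mood=-7]  = 5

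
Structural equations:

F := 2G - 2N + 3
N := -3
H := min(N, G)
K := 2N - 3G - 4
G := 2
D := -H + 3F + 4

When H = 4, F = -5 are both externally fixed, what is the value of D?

-15

The joint intervention fixes H = 4, F = -5, removing each variable's own equation.
D = -H + 3F + 4  [with H=4, F=-5]  = -15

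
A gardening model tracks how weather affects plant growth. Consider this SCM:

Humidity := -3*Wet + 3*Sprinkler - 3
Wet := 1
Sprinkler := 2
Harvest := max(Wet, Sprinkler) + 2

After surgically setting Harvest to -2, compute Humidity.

0

Under do(Harvest=-2), the mechanism Harvest := max(Wet, Sprinkler) + 2 is discarded; Harvest is fixed at -2.
Since Humidity is not a descendant of the intervened variable, it is unaffected.
Humidity = -3*Wet + 3*Sprinkler - 3  [with Wet=1, Sprinkler=2]  = 0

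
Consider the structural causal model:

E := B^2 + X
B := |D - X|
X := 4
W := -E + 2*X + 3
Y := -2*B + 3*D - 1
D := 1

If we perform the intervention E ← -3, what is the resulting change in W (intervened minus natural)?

16

Under do(E=-3), the mechanism E := B^2 + X is discarded; E is fixed at -3.
W = -E + 2*X + 3  [with E=-3, X=4]  = 14
Without intervention: B = |D - X|  [with D=1, X=4]  = 3; E = B^2 + X  [with B=3, X=4]  = 13; W = -E + 2*X + 3  [with E=13, X=4]  = -2.
Change = 14 − (-2) = 16.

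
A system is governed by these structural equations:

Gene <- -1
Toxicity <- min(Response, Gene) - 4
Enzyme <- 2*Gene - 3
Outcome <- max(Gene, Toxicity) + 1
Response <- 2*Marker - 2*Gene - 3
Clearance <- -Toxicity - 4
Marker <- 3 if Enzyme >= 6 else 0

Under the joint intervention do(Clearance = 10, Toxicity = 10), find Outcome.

Setting Clearance = 10, Toxicity = 10 by intervention discards those variables' equations.
Outcome = max(Gene, Toxicity) + 1  [with Gene=-1, Toxicity=10]  = 11

11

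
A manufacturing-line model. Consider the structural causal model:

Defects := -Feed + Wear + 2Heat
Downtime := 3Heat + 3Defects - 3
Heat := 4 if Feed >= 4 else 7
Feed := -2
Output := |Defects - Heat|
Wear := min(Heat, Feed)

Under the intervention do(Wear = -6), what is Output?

3

do(Wear=-6) replaces the equation Wear := min(Heat, Feed) with the constant Wear = -6.
Heat = 4 if Feed >= 4 else 7  [with Feed=-2]  = 7
Defects = -Feed + Wear + 2Heat  [with Feed=-2, Wear=-6, Heat=7]  = 10
Output = |Defects - Heat|  [with Defects=10, Heat=7]  = 3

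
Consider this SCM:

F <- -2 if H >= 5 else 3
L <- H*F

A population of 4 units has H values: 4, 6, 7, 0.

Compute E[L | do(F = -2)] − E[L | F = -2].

Every unit gets F=-2 under the intervention. L values become -8, -12, -14, 0; E[L|do(F=-2)] = -8.5.
Observing F=-2 restricts to units where F's equation naturally yields -2: H ∈ {6, 7}. In that subpopulation L = -12, -14, mean -13.
Difference = -8.5 − (-13) = 4.5.

4.5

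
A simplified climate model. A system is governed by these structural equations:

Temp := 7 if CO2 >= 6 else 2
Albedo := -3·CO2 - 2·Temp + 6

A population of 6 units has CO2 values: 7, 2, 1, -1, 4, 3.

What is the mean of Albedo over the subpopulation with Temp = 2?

-3.4

E[Albedo|Temp=2] averages over only the 5 units with Temp=2 (CO2 = 2, 1, -1, 4, 3): Albedo = -4, -1, 5, -10, -7, mean -3.4.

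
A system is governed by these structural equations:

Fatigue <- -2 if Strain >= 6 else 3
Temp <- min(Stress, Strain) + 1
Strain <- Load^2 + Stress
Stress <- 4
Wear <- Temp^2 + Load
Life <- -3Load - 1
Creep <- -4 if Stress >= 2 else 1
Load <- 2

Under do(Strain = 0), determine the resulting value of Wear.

3

The intervention breaks the incoming arrows to Strain: Strain <- Load^2 + Stress no longer applies, and Strain = 0.
Temp = min(Stress, Strain) + 1  [with Stress=4, Strain=0]  = 1
Wear = Temp^2 + Load  [with Temp=1, Load=2]  = 3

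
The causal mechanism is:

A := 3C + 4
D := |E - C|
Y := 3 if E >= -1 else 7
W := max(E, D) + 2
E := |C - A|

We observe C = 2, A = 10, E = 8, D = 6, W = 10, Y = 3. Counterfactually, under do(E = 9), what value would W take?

11

do(E=9) replaces the equation E := |C - A| with the constant E = 9.
D = |E - C|  [with E=9, C=2]  = 7
W = max(E, D) + 2  [with E=9, D=7]  = 11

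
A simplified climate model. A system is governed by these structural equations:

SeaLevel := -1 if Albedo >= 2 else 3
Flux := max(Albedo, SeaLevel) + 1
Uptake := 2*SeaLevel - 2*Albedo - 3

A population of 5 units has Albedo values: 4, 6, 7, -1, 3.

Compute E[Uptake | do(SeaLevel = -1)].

-12.6

Every unit gets SeaLevel=-1 under the intervention. Uptake values become -13, -17, -19, -3, -11; E[Uptake|do(SeaLevel=-1)] = -12.6.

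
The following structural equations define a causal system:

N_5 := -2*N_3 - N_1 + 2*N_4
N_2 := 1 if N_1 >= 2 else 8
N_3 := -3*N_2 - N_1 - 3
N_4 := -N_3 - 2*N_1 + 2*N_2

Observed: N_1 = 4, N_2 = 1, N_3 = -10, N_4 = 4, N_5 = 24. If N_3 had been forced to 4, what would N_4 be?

The intervention breaks the incoming arrows to N_3: N_3 := -3*N_2 - N_1 - 3 no longer applies, and N_3 = 4.
N_2 = 1 if N_1 >= 2 else 8  [with N_1=4]  = 1
N_4 = -N_3 - 2*N_1 + 2*N_2  [with N_3=4, N_1=4, N_2=1]  = -10

-10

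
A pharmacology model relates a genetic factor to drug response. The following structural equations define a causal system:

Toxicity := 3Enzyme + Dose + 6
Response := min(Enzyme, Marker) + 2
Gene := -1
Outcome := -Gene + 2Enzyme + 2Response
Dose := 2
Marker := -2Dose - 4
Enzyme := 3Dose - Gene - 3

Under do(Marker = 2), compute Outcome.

The intervention breaks the incoming arrows to Marker: Marker := -2Dose - 4 no longer applies, and Marker = 2.
Enzyme = 3Dose - Gene - 3  [with Dose=2, Gene=-1]  = 4
Response = min(Enzyme, Marker) + 2  [with Enzyme=4, Marker=2]  = 4
Outcome = -Gene + 2Enzyme + 2Response  [with Gene=-1, Enzyme=4, Response=4]  = 17

17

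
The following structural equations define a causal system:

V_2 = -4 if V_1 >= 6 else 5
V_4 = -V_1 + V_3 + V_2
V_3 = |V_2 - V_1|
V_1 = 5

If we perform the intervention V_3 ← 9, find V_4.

The intervention breaks the incoming arrows to V_3: V_3 = |V_2 - V_1| no longer applies, and V_3 = 9.
V_2 = -4 if V_1 >= 6 else 5  [with V_1=5]  = 5
V_4 = -V_1 + V_3 + V_2  [with V_1=5, V_3=9, V_2=5]  = 9

9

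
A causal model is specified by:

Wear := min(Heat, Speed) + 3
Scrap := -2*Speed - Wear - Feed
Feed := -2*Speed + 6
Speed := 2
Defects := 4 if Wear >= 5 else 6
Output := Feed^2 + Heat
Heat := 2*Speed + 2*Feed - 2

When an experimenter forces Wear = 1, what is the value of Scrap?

Under do(Wear=1), the mechanism Wear := min(Heat, Speed) + 3 is discarded; Wear is fixed at 1.
Feed = -2*Speed + 6  [with Speed=2]  = 2
Scrap = -2*Speed - Wear - Feed  [with Speed=2, Wear=1, Feed=2]  = -7

-7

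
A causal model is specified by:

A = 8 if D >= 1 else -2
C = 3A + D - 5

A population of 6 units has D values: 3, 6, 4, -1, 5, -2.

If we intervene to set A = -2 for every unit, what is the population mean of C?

Under do(A=-2), A's equation is replaced by A=-2 for every unit. Per-unit C: -8, -5, -7, -12, -6, -13. Mean = -8.5.

-8.5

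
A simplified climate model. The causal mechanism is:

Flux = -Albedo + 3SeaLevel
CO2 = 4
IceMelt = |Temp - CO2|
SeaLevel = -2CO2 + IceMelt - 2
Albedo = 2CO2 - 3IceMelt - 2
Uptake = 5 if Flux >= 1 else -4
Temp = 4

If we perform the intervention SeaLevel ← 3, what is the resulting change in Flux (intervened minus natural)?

39

The intervention breaks the incoming arrows to SeaLevel: SeaLevel = -2CO2 + IceMelt - 2 no longer applies, and SeaLevel = 3.
IceMelt = |Temp - CO2|  [with Temp=4, CO2=4]  = 0
Albedo = 2CO2 - 3IceMelt - 2  [with CO2=4, IceMelt=0]  = 6
Flux = -Albedo + 3SeaLevel  [with Albedo=6, SeaLevel=3]  = 3
Without intervention: IceMelt = |Temp - CO2|  [with Temp=4, CO2=4]  = 0; Albedo = 2CO2 - 3IceMelt - 2  [with CO2=4, IceMelt=0]  = 6; SeaLevel = -2CO2 + IceMelt - 2  [with CO2=4, IceMelt=0]  = -10; Flux = -Albedo + 3SeaLevel  [with Albedo=6, SeaLevel=-10]  = -36.
Change = 3 − (-36) = 39.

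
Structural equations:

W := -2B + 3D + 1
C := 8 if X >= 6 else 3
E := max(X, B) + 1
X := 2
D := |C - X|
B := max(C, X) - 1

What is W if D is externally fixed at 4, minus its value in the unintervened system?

9

Under do(D=4), the mechanism D := |C - X| is discarded; D is fixed at 4.
C = 8 if X >= 6 else 3  [with X=2]  = 3
B = max(C, X) - 1  [with C=3, X=2]  = 2
W = -2B + 3D + 1  [with B=2, D=4]  = 9
Without intervention: C = 8 if X >= 6 else 3  [with X=2]  = 3; B = max(C, X) - 1  [with C=3, X=2]  = 2; D = |C - X|  [with C=3, X=2]  = 1; W = -2B + 3D + 1  [with B=2, D=1]  = 0.
Change = 9 − 0 = 9.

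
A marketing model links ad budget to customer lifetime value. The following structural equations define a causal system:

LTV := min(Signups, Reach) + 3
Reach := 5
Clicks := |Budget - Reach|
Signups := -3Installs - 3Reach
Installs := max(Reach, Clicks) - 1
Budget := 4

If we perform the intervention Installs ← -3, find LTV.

-3

Under do(Installs=-3), the mechanism Installs := max(Reach, Clicks) - 1 is discarded; Installs is fixed at -3.
Signups = -3Installs - 3Reach  [with Installs=-3, Reach=5]  = -6
LTV = min(Signups, Reach) + 3  [with Signups=-6, Reach=5]  = -3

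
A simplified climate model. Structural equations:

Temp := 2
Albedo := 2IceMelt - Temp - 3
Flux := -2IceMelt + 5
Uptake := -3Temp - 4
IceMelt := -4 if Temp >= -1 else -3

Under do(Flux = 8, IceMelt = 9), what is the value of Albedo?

Setting Flux = 8, IceMelt = 9 by intervention discards those variables' equations.
Albedo = 2IceMelt - Temp - 3  [with IceMelt=9, Temp=2]  = 13

13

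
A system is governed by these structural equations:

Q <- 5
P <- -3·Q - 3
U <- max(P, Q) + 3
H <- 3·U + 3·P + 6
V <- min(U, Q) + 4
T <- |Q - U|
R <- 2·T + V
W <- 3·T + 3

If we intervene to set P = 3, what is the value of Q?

5

Under do(P=3), the mechanism P <- -3·Q - 3 is discarded; P is fixed at 3.
Q is not downstream of the intervention, so its value is determined by the original equations.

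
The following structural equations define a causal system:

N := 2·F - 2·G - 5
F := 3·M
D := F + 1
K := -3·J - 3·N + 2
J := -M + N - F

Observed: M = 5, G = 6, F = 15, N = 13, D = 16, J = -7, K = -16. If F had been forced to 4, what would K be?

83

The intervention breaks the incoming arrows to F: F := 3·M no longer applies, and F = 4.
N = 2·F - 2·G - 5  [with F=4, G=6]  = -9
J = -M + N - F  [with M=5, N=-9, F=4]  = -18
K = -3·J - 3·N + 2  [with J=-18, N=-9]  = 83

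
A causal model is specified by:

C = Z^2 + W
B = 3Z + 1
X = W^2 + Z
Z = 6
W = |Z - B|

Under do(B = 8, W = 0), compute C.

Under do(B = 8, W = 0), each intervened variable's structural equation is replaced by its fixed value.
C = Z^2 + W  [with Z=6, W=0]  = 36

36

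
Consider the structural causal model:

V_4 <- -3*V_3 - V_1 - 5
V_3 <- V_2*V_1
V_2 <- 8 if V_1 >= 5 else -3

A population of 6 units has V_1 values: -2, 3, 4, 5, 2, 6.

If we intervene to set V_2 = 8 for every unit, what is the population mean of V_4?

-80

Under do(V_2=8), V_2's equation is replaced by V_2=8 for every unit. Per-unit V_4: 45, -80, -105, -130, -55, -155. Mean = -80.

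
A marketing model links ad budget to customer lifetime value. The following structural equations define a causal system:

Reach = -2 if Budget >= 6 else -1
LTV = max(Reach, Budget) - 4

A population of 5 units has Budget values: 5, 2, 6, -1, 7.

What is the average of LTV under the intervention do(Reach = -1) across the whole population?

-0.2

Under do(Reach=-1), Reach's equation is replaced by Reach=-1 for every unit. Per-unit LTV: 1, -2, 2, -5, 3. Mean = -0.2.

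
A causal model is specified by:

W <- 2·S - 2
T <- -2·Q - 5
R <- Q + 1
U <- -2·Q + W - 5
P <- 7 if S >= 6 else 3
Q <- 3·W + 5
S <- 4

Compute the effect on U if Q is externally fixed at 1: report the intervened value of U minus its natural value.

The intervention breaks the incoming arrows to Q: Q <- 3·W + 5 no longer applies, and Q = 1.
W = 2·S - 2  [with S=4]  = 6
U = -2·Q + W - 5  [with Q=1, W=6]  = -1
Without intervention: W = 2·S - 2  [with S=4]  = 6; Q = 3·W + 5  [with W=6]  = 23; U = -2·Q + W - 5  [with Q=23, W=6]  = -45.
Change = -1 − (-45) = 44.

44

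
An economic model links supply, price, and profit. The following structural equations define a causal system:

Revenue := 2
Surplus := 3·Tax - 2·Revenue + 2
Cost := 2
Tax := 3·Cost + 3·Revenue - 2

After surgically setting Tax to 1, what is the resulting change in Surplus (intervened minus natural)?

The intervention breaks the incoming arrows to Tax: Tax := 3·Cost + 3·Revenue - 2 no longer applies, and Tax = 1.
Surplus = 3·Tax - 2·Revenue + 2  [with Tax=1, Revenue=2]  = 1
Without intervention: Tax = 3·Cost + 3·Revenue - 2  [with Cost=2, Revenue=2]  = 10; Surplus = 3·Tax - 2·Revenue + 2  [with Tax=10, Revenue=2]  = 28.
Change = 1 − 28 = -27.

-27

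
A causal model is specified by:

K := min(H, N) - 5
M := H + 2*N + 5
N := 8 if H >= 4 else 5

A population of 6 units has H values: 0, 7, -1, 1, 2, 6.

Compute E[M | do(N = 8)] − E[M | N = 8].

The intervention sets N=8 in all 6 units regardless of H. Recomputing M per unit gives 21, 28, 20, 22, 23, 27; average 23.5.
E[M|N=8] averages over only the 2 units with N=8 (H = 7, 6): M = 28, 27, mean 27.5.
Difference = 23.5 − 27.5 = -4.

-4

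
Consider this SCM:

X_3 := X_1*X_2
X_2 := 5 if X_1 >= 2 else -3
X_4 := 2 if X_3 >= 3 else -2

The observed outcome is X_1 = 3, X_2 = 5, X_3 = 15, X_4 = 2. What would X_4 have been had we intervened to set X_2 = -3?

-2

Under do(X_2=-3), the mechanism X_2 := 5 if X_1 >= 2 else -3 is discarded; X_2 is fixed at -3.
X_3 = X_1*X_2  [with X_1=3, X_2=-3]  = -9
X_4 = 2 if X_3 >= 3 else -2  [with X_3=-9]  = -2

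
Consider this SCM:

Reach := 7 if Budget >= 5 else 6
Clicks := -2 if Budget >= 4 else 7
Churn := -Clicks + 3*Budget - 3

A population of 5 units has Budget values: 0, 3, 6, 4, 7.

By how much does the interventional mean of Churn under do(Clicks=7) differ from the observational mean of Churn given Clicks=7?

Under do(Clicks=7), Clicks's equation is replaced by Clicks=7 for every unit. Per-unit Churn: -10, -1, 8, 2, 11. Mean = 2.
Observing Clicks=7 restricts to units where Clicks's equation naturally yields 7: Budget ∈ {0, 3}. In that subpopulation Churn = -10, -1, mean -5.5.
Difference = 2 − (-5.5) = 7.5.

7.5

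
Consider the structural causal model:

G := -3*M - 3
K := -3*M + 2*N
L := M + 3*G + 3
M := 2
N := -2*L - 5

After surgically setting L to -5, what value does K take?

do(L=-5) replaces the equation L := M + 3*G + 3 with the constant L = -5.
N = -2*L - 5  [with L=-5]  = 5
K = -3*M + 2*N  [with M=2, N=5]  = 4

4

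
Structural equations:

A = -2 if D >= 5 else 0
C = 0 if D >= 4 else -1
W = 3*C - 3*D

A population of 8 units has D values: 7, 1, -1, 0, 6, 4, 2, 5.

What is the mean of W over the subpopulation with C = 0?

-16.5

E[W|C=0] averages over only the 4 units with C=0 (D = 7, 6, 4, 5): W = -21, -18, -12, -15, mean -16.5.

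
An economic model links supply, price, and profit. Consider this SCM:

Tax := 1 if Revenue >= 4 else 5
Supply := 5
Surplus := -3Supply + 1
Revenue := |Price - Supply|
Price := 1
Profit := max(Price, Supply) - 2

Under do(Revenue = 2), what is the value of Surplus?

The intervention breaks the incoming arrows to Revenue: Revenue := |Price - Supply| no longer applies, and Revenue = 2.
No directed path runs from Revenue to Surplus, so Surplus keeps its natural value.
Surplus = -3Supply + 1  [with Supply=5]  = -14

-14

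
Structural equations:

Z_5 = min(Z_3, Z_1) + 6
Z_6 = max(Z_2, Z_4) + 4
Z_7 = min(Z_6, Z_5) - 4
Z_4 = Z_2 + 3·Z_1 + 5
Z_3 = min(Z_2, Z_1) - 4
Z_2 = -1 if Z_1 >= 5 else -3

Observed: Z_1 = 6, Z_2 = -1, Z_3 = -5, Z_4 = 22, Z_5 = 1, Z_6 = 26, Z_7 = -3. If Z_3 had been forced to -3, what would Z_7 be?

-1

The intervention breaks the incoming arrows to Z_3: Z_3 = min(Z_2, Z_1) - 4 no longer applies, and Z_3 = -3.
Z_2 = -1 if Z_1 >= 5 else -3  [with Z_1=6]  = -1
Z_4 = Z_2 + 3·Z_1 + 5  [with Z_2=-1, Z_1=6]  = 22
Z_5 = min(Z_3, Z_1) + 6  [with Z_3=-3, Z_1=6]  = 3
Z_6 = max(Z_2, Z_4) + 4  [with Z_2=-1, Z_4=22]  = 26
Z_7 = min(Z_6, Z_5) - 4  [with Z_6=26, Z_5=3]  = -1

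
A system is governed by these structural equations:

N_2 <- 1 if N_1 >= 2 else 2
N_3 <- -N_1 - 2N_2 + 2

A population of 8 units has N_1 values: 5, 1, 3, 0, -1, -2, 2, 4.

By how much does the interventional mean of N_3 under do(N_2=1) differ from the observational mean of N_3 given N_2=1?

2

Under do(N_2=1), N_2's equation is replaced by N_2=1 for every unit. Per-unit N_3: -5, -1, -3, 0, 1, 2, -2, -4. Mean = -1.5.
Conditioning on N_2=1 selects the 4 unit(s) with N_1 ∈ {5, 3, 2, 4}. Their N_3 values: -5, -3, -2, -4. Mean = -3.5.
Difference = -1.5 − (-3.5) = 2.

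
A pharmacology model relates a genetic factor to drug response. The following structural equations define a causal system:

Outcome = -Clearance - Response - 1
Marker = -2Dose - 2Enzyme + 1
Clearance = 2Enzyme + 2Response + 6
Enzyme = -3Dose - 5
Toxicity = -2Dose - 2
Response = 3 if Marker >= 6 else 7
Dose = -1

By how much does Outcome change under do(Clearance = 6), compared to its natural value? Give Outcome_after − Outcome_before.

Intervening sets Clearance = 6 and removes its equation (Clearance = 2Enzyme + 2Response + 6).
Enzyme = -3Dose - 5  [with Dose=-1]  = -2
Marker = -2Dose - 2Enzyme + 1  [with Dose=-1, Enzyme=-2]  = 7
Response = 3 if Marker >= 6 else 7  [with Marker=7]  = 3
Outcome = -Clearance - Response - 1  [with Clearance=6, Response=3]  = -10
Without intervention: Enzyme = -3Dose - 5  [with Dose=-1]  = -2; Marker = -2Dose - 2Enzyme + 1  [with Dose=-1, Enzyme=-2]  = 7; Response = 3 if Marker >= 6 else 7  [with Marker=7]  = 3; Clearance = 2Enzyme + 2Response + 6  [with Enzyme=-2, Response=3]  = 8; Outcome = -Clearance - Response - 1  [with Clearance=8, Response=3]  = -12.
Change = -10 − (-12) = 2.

2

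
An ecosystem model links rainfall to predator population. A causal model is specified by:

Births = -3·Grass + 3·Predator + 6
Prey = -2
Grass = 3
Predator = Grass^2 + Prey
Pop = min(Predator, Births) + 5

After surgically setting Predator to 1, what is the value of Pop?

do(Predator=1) replaces the equation Predator = Grass^2 + Prey with the constant Predator = 1.
Births = -3·Grass + 3·Predator + 6  [with Grass=3, Predator=1]  = 0
Pop = min(Predator, Births) + 5  [with Predator=1, Births=0]  = 5

5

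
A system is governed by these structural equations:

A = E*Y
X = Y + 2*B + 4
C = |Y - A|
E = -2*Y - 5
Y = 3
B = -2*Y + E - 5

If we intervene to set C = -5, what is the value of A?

Under do(C=-5), the mechanism C = |Y - A| is discarded; C is fixed at -5.
Since A is not a descendant of the intervened variable, it is unaffected.
E = -2*Y - 5  [with Y=3]  = -11
A = E*Y  [with E=-11, Y=3]  = -33

-33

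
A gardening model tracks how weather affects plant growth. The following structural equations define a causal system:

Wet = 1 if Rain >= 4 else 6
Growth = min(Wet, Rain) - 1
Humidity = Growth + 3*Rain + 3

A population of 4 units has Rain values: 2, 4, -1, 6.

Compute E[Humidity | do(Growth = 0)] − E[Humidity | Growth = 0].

do(Growth=0) breaks Growth's dependence on Rain. With Growth=0 fixed, Humidity across the units is 9, 15, 0, 21, mean 11.25.
Conditioning on Growth=0 selects the 2 unit(s) with Rain ∈ {4, 6}. Their Humidity values: 15, 21. Mean = 18.
Difference = 11.25 − 18 = -6.75.

-6.75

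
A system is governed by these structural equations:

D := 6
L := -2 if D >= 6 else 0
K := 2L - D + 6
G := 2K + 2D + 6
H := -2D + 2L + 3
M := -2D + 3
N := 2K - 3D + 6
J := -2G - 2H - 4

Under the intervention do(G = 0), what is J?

do(G=0) replaces the equation G := 2K + 2D + 6 with the constant G = 0.
L = -2 if D >= 6 else 0  [with D=6]  = -2
H = -2D + 2L + 3  [with D=6, L=-2]  = -13
J = -2G - 2H - 4  [with G=0, H=-13]  = 22

22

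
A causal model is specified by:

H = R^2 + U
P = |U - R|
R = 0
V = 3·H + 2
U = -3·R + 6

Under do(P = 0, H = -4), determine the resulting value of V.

-10

The joint intervention fixes P = 0, H = -4, removing each variable's own equation.
V = 3·H + 2  [with H=-4]  = -10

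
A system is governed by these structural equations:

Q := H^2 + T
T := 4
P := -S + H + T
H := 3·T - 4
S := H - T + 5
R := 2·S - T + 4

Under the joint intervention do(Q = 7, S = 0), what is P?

Under do(Q = 7, S = 0), each intervened variable's structural equation is replaced by its fixed value.
H = 3·T - 4  [with T=4]  = 8
P = -S + H + T  [with S=0, H=8, T=4]  = 12

12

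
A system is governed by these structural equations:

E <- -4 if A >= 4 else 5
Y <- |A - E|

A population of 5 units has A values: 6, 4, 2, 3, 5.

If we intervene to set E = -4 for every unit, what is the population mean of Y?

8

The intervention sets E=-4 in all 5 units regardless of A. Recomputing Y per unit gives 10, 8, 6, 7, 9; average 8.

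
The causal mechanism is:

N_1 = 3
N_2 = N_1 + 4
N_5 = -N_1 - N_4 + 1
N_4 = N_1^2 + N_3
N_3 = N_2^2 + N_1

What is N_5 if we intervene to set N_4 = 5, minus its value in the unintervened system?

Intervening sets N_4 = 5 and removes its equation (N_4 = N_1^2 + N_3).
N_5 = -N_1 - N_4 + 1  [with N_1=3, N_4=5]  = -7
Without intervention: N_2 = N_1 + 4  [with N_1=3]  = 7; N_3 = N_2^2 + N_1  [with N_2=7, N_1=3]  = 52; N_4 = N_1^2 + N_3  [with N_1=3, N_3=52]  = 61; N_5 = -N_1 - N_4 + 1  [with N_1=3, N_4=61]  = -63.
Change = -7 − (-63) = 56.

56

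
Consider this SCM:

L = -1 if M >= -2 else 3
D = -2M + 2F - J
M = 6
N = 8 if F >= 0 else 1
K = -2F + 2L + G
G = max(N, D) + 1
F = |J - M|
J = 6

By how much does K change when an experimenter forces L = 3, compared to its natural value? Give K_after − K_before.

do(L=3) replaces the equation L = -1 if M >= -2 else 3 with the constant L = 3.
F = |J - M|  [with J=6, M=6]  = 0
N = 8 if F >= 0 else 1  [with F=0]  = 8
D = -2M + 2F - J  [with M=6, F=0, J=6]  = -18
G = max(N, D) + 1  [with N=8, D=-18]  = 9
K = -2F + 2L + G  [with F=0, L=3, G=9]  = 15
Without intervention: F = |J - M|  [with J=6, M=6]  = 0; L = -1 if M >= -2 else 3  [with M=6]  = -1; N = 8 if F >= 0 else 1  [with F=0]  = 8; D = -2M + 2F - J  [with M=6, F=0, J=6]  = -18; G = max(N, D) + 1  [with N=8, D=-18]  = 9; K = -2F + 2L + G  [with F=0, L=-1, G=9]  = 7.
Change = 15 − 7 = 8.

8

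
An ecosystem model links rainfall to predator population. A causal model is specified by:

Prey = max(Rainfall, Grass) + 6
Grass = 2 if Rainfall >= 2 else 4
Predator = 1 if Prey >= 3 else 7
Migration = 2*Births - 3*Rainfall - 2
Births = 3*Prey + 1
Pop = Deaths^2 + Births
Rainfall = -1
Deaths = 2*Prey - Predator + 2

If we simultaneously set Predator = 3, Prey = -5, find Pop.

107

The joint intervention fixes Predator = 3, Prey = -5, removing each variable's own equation.
Births = 3*Prey + 1  [with Prey=-5]  = -14
Deaths = 2*Prey - Predator + 2  [with Prey=-5, Predator=3]  = -11
Pop = Deaths^2 + Births  [with Deaths=-11, Births=-14]  = 107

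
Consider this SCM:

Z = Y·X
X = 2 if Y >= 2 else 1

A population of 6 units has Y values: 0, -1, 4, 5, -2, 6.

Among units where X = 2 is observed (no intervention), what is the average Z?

10

Observing X=2 restricts to units where X's equation naturally yields 2: Y ∈ {4, 5, 6}. In that subpopulation Z = 8, 10, 12, mean 10.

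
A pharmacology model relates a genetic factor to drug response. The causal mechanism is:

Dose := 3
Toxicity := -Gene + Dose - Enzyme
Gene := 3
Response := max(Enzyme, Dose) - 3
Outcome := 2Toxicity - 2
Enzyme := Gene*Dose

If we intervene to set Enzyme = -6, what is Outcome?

The intervention breaks the incoming arrows to Enzyme: Enzyme := Gene*Dose no longer applies, and Enzyme = -6.
Toxicity = -Gene + Dose - Enzyme  [with Gene=3, Dose=3, Enzyme=-6]  = 6
Outcome = 2Toxicity - 2  [with Toxicity=6]  = 10

10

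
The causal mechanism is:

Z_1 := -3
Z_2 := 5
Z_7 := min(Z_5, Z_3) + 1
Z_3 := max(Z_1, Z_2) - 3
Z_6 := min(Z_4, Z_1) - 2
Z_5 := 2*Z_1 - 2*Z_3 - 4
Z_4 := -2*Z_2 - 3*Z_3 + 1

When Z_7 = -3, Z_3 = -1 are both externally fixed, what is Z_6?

Setting Z_7 = -3, Z_3 = -1 by intervention discards those variables' equations.
Z_4 = -2*Z_2 - 3*Z_3 + 1  [with Z_2=5, Z_3=-1]  = -6
Z_6 = min(Z_4, Z_1) - 2  [with Z_4=-6, Z_1=-3]  = -8

-8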